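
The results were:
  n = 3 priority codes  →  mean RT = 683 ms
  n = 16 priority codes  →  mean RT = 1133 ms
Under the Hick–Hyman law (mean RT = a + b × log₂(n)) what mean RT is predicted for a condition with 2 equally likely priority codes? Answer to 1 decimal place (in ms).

With log₂ n on the abscissa the relation is linear; from the two conditions:
  b = (1133 − 683) / (log₂ 16 − log₂ 3) = 450 / (4 − 1.5850) = 186.333 ms/bit
  a = 683 − 186.333 × 1.5850 = 387.670 ms
Then RT(2) = 387.670 + 186.333 × log₂ 2 = 387.670 + 186.333 × 1 ≈ 574.002 ms.

574.0 ms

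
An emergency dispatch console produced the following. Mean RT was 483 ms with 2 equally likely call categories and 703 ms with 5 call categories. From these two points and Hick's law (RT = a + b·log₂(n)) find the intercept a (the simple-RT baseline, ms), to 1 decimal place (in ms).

b = (RT₂ − RT₁)/(log₂ n₂ − log₂ n₁) = (703 − 483)/(2.3219 − 1) = 166.424 ms/bit.
a = RT₁ − b·log₂ n₁ = 483 − 166.424 × 1 = 316.576 ms.

316.6 ms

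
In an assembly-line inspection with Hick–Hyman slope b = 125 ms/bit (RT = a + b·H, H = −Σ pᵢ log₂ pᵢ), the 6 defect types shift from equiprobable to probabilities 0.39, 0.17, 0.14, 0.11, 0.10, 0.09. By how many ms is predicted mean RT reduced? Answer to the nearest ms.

29 ms

The RT saving is b·ΔH. Equiprobable H₀ = log₂(6) = 2.5850 bits; with the given probabilities H = 2.3566 bits.
b·(H₀ − H) = 125 × (2.5850 − 2.3566) = 28.54 ms.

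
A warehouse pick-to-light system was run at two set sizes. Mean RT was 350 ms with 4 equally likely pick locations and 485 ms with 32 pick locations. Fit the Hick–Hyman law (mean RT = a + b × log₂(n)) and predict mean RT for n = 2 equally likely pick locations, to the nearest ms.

RT is linear in log₂ n, so two points fix the line:
  b = (485 − 350) / (log₂ 32 − log₂ 4) = 135 / (5 − 2) = 45 ms/bit
  a = 350 − 45 × 2 = 260 ms
Then RT(2) = 260 + 45 × log₂ 2 = 260 + 45 × 1 ≈ 305.000 ms.

305 ms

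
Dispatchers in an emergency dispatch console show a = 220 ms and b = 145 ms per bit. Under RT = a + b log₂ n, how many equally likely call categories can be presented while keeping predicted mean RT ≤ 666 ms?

145·log₂ n ≤ 666 − 220 = 446, giving log₂ n ≤ 3.0759 and n ≤ 8.432. The largest whole number is 8.

8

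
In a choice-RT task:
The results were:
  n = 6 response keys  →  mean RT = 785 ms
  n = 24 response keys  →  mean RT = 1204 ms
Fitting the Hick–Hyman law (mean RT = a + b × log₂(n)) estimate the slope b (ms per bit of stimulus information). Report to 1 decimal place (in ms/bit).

209.5 ms/bit

b = (RT₂ − RT₁)/(log₂ n₂ − log₂ n₁) = (1204 − 785)/(4.5850 − 2.5850) = 209.500 ms/bit.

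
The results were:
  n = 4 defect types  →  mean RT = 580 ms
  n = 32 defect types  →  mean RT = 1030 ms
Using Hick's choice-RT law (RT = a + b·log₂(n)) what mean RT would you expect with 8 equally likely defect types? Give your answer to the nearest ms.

RT is linear in log₂ n, so two points fix the line:
  b = (1030 − 580) / (log₂ 32 − log₂ 4) = 450 / (5 − 2) = 150 ms/bit
  a = 580 − 150 × 2 = 280 ms
Then RT(8) = 280 + 150 × log₂ 8 = 280 + 150 × 3 ≈ 730.000 ms.

730 ms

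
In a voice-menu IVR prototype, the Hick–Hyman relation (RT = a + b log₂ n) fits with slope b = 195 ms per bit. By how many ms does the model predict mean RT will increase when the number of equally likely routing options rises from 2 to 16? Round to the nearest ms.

The intercept a cancels: ΔRT = b·(log₂ n₂ − log₂ n₁) = b·log₂(n₂/n₁).
log₂(16) − log₂(2) = log₂(16/2) = log₂(8) = 3.
ΔRT = 195 × 3.0000 = 585.000 ms.

585 ms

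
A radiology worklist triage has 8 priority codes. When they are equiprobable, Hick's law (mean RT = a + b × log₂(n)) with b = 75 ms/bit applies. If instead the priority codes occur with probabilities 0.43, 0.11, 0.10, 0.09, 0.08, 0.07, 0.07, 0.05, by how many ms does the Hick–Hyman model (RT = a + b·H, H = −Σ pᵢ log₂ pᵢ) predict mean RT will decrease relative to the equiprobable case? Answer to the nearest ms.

Equiprobable entropy H₀ = log₂ 8 = 3.0000 bits.
Skewed entropy H = −Σ pᵢ log₂ pᵢ = 2.5634 bits.
ΔRT = b·(H₀ − H) = 75 × 0.4366 = 32.74 ms.

33 ms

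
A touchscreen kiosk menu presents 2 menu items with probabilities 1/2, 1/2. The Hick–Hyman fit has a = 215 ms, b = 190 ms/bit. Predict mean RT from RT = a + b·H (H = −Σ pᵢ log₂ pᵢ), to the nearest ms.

H = −Σ pᵢ log₂ pᵢ = 0.5·1 + 0.5·1 = 1.000 bits.
RT = 215 + 190 × 1.000 = 405.00 ms.

405 ms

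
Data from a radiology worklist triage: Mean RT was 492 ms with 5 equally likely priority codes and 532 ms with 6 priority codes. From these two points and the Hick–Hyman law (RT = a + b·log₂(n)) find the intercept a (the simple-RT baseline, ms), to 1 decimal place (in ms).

138.9 ms

The slope on a log₂ axis is (532 − 492) / (2.5850 − 2.3219) = 152.071 ms/bit.
a = RT₁ − b·log₂ n₁ = 492 − 152.071 × 2.3219 = 138.901 ms.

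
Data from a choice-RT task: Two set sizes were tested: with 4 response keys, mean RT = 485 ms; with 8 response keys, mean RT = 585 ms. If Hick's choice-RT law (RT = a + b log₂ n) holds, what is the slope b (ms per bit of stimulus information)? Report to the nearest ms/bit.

100 ms/bit

b = (RT₂ − RT₁)/(log₂ n₂ − log₂ n₁) = (585 − 485)/(3 − 2) = 100 ms/bit.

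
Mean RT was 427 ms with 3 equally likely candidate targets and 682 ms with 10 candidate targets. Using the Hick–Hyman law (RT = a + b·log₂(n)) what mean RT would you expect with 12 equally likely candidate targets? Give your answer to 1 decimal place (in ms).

With log₂ n on the abscissa the relation is linear; from the two conditions:
  b = (682 − 427) / (log₂ 10 − log₂ 3) = 255 / (3.3219 − 1.5850) = 146.808 ms/bit
  a = 427 − 146.808 × 1.5850 = 194.315 ms
Then RT(12) = 194.315 + 146.808 × log₂ 12 = 194.315 + 146.808 × 3.5850 ≈ 720.615 ms.

720.6 ms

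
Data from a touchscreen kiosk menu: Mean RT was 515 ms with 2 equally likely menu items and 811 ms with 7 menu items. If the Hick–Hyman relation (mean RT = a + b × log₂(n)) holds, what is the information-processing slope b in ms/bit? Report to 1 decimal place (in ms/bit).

The slope on a log₂ axis is (811 − 515) / (2.8074 − 1) = 163.775 ms/bit.

163.8 ms/bit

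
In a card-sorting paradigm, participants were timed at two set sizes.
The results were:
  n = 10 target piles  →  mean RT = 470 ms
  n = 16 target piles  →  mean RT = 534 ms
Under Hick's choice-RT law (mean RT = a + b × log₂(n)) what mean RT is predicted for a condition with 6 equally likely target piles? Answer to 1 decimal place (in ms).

400.4 ms

Fit slope and intercept:
  b = (534 − 470) / (log₂ 16 − log₂ 10) = 64 / (4 − 3.3219) = 94.385 ms/bit
  a = 470 − 94.385 × 3.3219 = 156.459 ms
Then RT(6) = 156.459 + 94.385 × log₂ 6 = 156.459 + 94.385 × 2.5850 ≈ 400.441 ms.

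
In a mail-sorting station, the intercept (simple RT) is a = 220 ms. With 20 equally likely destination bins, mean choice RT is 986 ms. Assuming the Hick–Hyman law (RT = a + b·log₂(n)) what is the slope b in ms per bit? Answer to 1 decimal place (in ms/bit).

log₂(20) = 4.3219 bits.
b = (RT − a)/log₂ n = (986 − 220) / 4.3219 = 177.236 ms/bit.

177.2 ms/bit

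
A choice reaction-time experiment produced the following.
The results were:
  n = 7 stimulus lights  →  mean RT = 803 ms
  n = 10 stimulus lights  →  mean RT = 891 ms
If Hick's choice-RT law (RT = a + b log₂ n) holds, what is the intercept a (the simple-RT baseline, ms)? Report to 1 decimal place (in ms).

The slope on a log₂ axis is (891 − 803) / (3.3219 − 2.8074) = 171.016 ms/bit.
Intercept: a = 803 − 171.016·log₂(7) = 322.899 ms.

322.9 ms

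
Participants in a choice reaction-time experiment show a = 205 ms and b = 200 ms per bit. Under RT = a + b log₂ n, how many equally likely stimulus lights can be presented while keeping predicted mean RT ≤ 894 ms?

10

200·log₂ n ≤ 894 − 205 = 689, giving log₂ n ≤ 3.4450 and n ≤ 10.891. The largest whole number is 10.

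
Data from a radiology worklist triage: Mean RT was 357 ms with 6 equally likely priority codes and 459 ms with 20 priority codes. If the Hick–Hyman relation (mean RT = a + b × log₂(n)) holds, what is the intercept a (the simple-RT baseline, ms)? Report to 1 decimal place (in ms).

205.2 ms

Slope: b = (459 − 357) / (log₂ 20 − log₂ 6) = 102/1.7370 = 58.723 ms/bit.
a = RT₁ − b·log₂ n₁ = 357 − 58.723 × 2.5850 = 205.203 ms.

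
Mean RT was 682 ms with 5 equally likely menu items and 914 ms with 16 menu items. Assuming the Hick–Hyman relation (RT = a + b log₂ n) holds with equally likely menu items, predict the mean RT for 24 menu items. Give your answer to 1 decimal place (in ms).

994.9 ms

Fit slope and intercept:
  b = (914 − 682) / (log₂ 16 − log₂ 5) = 232 / (4 − 2.3219) = 138.254 ms/bit
  a = 682 − 138.254 × 2.3219 = 360.984 ms
Then RT(24) = 360.984 + 138.254 × log₂ 24 = 360.984 + 138.254 × 4.5850 ≈ 994.873 ms.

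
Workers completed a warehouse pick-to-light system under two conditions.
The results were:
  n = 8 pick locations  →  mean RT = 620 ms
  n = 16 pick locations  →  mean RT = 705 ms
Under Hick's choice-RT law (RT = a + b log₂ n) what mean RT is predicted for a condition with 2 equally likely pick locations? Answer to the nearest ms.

With log₂ n on the abscissa the relation is linear; from the two conditions:
  b = (705 − 620) / (log₂ 16 − log₂ 8) = 85 / (4 − 3) = 85 ms/bit
  a = 620 − 85 × 3 = 365 ms
Then RT(2) = 365 + 85 × log₂ 2 = 365 + 85 × 1 ≈ 450.000 ms.

450 ms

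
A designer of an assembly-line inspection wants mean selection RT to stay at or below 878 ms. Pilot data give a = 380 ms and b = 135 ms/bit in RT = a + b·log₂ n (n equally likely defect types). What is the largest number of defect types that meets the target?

12

Set 380 + 135·log₂ n ≤ 878 → log₂ n ≤ (878 − 380)/135 = 3.6889.
So n ≤ 2^3.6889 = 12.896; the largest integer n is 12.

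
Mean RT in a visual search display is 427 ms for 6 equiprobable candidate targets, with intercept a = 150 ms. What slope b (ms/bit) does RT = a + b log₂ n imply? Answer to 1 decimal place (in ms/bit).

107.2 ms/bit

log₂(6) = 2.5850 bits.
b = (RT − a)/log₂ n = (427 − 150) / 2.5850 = 107.158 ms/bit.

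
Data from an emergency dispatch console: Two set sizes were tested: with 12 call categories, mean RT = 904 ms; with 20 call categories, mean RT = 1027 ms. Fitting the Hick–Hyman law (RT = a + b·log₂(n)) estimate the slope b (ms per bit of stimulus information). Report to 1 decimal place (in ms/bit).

Slope: b = (1027 − 904) / (log₂ 20 − log₂ 12) = 123/0.7370 = 166.901 ms/bit.

166.9 ms/bit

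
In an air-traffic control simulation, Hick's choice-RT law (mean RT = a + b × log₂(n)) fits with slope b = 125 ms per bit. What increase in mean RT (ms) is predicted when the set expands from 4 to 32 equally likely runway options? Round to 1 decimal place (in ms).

The intercept a cancels: ΔRT = b·(log₂ n₂ − log₂ n₁) = b·log₂(n₂/n₁).
log₂(32) − log₂(4) = log₂(32/4) = log₂(8) = 3.
ΔRT = 125 × 3.0000 = 375.000 ms.

375.0 ms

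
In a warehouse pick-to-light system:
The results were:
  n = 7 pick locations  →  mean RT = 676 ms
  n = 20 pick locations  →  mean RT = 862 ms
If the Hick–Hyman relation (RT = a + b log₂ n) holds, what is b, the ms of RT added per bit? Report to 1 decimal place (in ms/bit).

The slope on a log₂ axis is (862 − 676) / (4.3219 − 2.8074) = 122.807 ms/bit.

122.8 ms/bit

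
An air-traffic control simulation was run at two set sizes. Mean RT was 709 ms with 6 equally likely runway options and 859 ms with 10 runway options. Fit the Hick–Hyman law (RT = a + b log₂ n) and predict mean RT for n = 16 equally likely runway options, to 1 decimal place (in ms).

997.0 ms

With log₂ n on the abscissa the relation is linear; from the two conditions:
  b = (859 − 709) / (log₂ 10 − log₂ 6) = 150 / (3.3219 − 2.5850) = 203.537 ms/bit
  a = 709 − 203.537 × 2.5850 = 182.864 ms
Then RT(16) = 182.864 + 203.537 × log₂ 16 = 182.864 + 203.537 × 4 ≈ 997.013 ms.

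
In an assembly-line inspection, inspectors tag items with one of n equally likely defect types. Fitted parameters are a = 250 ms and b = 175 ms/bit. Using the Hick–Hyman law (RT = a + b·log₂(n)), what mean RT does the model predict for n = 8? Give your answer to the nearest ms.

log₂(8) = 3 bits, so RT = 250 + 175 × 3 ≈ 775.000 ms.

775 ms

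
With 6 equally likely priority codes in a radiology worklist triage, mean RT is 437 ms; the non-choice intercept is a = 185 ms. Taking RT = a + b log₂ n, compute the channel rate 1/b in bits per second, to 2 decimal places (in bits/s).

10.26 bits/s

Choice component = 437 − 185 = 252 ms over log₂(6) = 2.5850 bits.
b = 252 / 2.5850 = 97.487 ms/bit, so 1/b = 10.258 bits/s.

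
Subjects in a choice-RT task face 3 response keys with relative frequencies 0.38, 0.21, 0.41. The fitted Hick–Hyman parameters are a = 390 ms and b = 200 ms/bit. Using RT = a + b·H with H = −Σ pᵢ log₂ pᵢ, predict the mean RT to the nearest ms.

696 ms

H = 0.38·log₂(1/0.38) + 0.21·log₂(1/0.21) + 0.41·log₂(1/0.41) = 1.5307 bits.
RT = 390 + 200 × 1.5307 = 696.13 ms.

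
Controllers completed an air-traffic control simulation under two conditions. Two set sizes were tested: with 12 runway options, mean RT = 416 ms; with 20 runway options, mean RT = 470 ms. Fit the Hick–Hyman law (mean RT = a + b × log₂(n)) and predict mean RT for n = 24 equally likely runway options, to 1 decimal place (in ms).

489.3 ms

RT is linear in log₂ n, so two points fix the line:
  b = (470 − 416) / (log₂ 20 − log₂ 12) = 54 / (4.3219 − 3.5850) = 73.273 ms/bit
  a = 416 − 73.273 × 3.5850 = 153.317 ms
Then RT(24) = 153.317 + 73.273 × log₂ 24 = 153.317 + 73.273 × 4.5850 ≈ 489.273 ms.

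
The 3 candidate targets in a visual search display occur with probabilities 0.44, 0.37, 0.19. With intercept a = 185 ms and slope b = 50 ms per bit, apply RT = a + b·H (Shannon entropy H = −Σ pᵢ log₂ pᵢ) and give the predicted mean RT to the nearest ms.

H = 0.44·log₂(1/0.44) + 0.37·log₂(1/0.37) + 0.19·log₂(1/0.19) = 1.5071 bits.
RT = 185 + 50 × 1.5071 = 260.36 ms.

260 ms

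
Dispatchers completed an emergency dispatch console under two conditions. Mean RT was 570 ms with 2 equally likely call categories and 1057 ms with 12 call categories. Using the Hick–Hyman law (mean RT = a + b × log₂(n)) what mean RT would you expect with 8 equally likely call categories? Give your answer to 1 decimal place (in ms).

Solve the two-equation system in a and b:
  b = (1057 − 570) / (log₂ 12 − log₂ 2) = 487 / (3.5850 − 1) = 188.397 ms/bit
  a = 570 − 188.397 × 1 = 381.603 ms
Then RT(8) = 381.603 + 188.397 × log₂ 8 = 381.603 + 188.397 × 3 ≈ 946.795 ms.

946.8 ms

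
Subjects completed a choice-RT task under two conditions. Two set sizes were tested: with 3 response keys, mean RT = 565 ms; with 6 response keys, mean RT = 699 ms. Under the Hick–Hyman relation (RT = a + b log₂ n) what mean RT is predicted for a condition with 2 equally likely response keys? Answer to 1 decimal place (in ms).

RT is linear in log₂ n, so two points fix the line:
  b = (699 − 565) / (log₂ 6 − log₂ 3) = 134 / (2.5850 − 1.5850) = 134.000 ms/bit
  a = 565 − 134.000 × 1.5850 = 352.615 ms
Then RT(2) = 352.615 + 134.000 × log₂ 2 = 352.615 + 134.000 × 1 ≈ 486.615 ms.

486.6 ms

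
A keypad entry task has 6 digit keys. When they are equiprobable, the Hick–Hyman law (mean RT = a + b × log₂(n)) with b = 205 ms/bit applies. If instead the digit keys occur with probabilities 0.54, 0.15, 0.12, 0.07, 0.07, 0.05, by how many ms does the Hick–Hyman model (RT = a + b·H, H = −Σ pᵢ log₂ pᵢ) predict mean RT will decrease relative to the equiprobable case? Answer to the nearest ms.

118 ms

The RT saving is b·ΔH. Equiprobable H₀ = log₂(6) = 2.5850 bits; with the given probabilities H = 2.0109 bits.
b·(H₀ − H) = 205 × (2.5850 − 2.0109) = 117.69 ms.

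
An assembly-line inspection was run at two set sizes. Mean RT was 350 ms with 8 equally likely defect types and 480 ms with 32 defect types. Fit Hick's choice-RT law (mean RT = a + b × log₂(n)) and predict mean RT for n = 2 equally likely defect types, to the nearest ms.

220 ms

With log₂ n on the abscissa the relation is linear; from the two conditions:
  b = (480 − 350) / (log₂ 32 − log₂ 8) = 130 / (5 − 3) = 65 ms/bit
  a = 350 − 65 × 3 = 155 ms
Then RT(2) = 155 + 65 × log₂ 2 = 155 + 65 × 1 ≈ 220.000 ms.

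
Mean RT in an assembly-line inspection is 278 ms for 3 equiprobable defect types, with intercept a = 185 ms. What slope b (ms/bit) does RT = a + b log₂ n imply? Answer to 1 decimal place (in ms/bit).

58.7 ms/bit

b = (278 − 185) / log₂(3) = 93 / 1.5850 = 58.676 ms/bit.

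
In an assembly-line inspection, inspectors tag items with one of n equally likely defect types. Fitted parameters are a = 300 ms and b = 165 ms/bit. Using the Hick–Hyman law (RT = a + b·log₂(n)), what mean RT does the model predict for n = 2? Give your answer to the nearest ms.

465 ms

log₂(2) = 1 bits, so RT = 300 + 165 × 1 ≈ 465.000 ms.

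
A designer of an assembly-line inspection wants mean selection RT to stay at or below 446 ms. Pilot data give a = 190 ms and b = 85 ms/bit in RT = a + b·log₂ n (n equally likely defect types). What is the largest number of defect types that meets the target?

8

Information budget: (446 − 190)/85 = 3.0118 bits, so n ≤ 2^3.0118 = 8.066 → at most 8.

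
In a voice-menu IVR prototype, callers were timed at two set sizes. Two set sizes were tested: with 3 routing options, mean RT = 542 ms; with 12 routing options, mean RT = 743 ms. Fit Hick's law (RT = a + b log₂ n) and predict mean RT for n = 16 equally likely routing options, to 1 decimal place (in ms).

784.7 ms

RT is linear in log₂ n, so two points fix the line:
  b = (743 − 542) / (log₂ 12 − log₂ 3) = 201 / (3.5850 − 1.5850) = 100.500 ms/bit
  a = 542 − 100.500 × 1.5850 = 382.711 ms
Then RT(16) = 382.711 + 100.500 × log₂ 16 = 382.711 + 100.500 × 4 ≈ 784.711 ms.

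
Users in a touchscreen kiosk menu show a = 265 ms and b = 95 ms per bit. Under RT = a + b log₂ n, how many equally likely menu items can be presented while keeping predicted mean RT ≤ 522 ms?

6

Information budget: (522 − 265)/95 = 2.7053 bits, so n ≤ 2^2.7053 = 6.522 → at most 6.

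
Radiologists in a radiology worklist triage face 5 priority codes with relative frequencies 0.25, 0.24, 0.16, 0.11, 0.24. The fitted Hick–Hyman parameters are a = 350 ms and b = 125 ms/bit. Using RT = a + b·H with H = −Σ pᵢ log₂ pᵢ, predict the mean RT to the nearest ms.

633 ms

Entropy contributions −pᵢ log₂ pᵢ: 0.5000, 0.4941, 0.4230, 0.3503, 0.4941; sum H = 2.2616 bits.
RT = a + bH = 350 + 125·2.2616 = 632.70 ms.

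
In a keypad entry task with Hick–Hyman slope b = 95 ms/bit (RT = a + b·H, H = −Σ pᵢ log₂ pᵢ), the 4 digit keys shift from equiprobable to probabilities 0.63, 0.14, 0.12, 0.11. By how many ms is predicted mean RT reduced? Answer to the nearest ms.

44 ms

The RT saving is b·ΔH. Equiprobable H₀ = log₂(4) = 2.0000 bits; with the given probabilities H = 1.5344 bits.
b·(H₀ − H) = 95 × (2.0000 − 1.5344) = 44.23 ms.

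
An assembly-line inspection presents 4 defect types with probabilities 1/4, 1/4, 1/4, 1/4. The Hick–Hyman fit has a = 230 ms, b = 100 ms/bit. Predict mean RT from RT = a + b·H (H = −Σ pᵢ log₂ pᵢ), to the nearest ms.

Each term −pᵢ log₂ pᵢ: 0.25·2 + 0.25·2 + 0.25·2 + 0.25·2; summed, H = 2.000 bits.
Mean RT = a + bH = 230 + 100·2.000 = 430.00 ms.

430 ms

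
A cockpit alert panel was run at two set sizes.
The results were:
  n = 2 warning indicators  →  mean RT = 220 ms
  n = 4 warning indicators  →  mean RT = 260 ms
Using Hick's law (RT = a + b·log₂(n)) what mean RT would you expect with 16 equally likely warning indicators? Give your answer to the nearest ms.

RT is linear in log₂ n, so two points fix the line:
  b = (260 − 220) / (log₂ 4 − log₂ 2) = 40 / (2 − 1) = 40 ms/bit
  a = 220 − 40 × 1 = 180 ms
Then RT(16) = 180 + 40 × log₂ 16 = 180 + 40 × 4 ≈ 340.000 ms.

340 ms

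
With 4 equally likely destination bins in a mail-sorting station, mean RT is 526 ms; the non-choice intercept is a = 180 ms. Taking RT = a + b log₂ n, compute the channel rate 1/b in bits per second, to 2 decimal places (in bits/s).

Choice component = 526 − 180 = 346 ms over log₂(4) = 2 bits.
b = 346 / 2 = 173.000 ms/bit, so 1/b = 5.780 bits/s.

5.78 bits/s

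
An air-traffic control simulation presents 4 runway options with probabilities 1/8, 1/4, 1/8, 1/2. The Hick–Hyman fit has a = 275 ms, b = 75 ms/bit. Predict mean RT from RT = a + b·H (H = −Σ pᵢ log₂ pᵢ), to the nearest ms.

Each term −pᵢ log₂ pᵢ: 0.125·3 + 0.25·2 + 0.125·3 + 0.5·1; summed, H = 1.750 bits.
Mean RT = a + bH = 275 + 75·1.750 = 406.25 ms.

406 ms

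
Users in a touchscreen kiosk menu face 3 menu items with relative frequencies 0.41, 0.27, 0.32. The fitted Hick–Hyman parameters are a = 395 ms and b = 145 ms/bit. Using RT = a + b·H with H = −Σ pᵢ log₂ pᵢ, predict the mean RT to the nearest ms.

H = 0.41·log₂(1/0.41) + 0.27·log₂(1/0.27) + 0.32·log₂(1/0.32) = 1.5634 bits.
RT = 395 + 145 × 1.5634 = 621.70 ms.

622 ms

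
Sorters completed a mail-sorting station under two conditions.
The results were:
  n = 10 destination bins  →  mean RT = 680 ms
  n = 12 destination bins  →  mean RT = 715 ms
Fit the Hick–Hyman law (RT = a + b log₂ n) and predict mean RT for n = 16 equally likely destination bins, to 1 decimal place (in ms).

Fit slope and intercept:
  b = (715 − 680) / (log₂ 12 − log₂ 10) = 35 / (3.5850 − 3.3219) = 133.062 ms/bit
  a = 680 − 133.062 × 3.3219 = 237.976 ms
Then RT(16) = 237.976 + 133.062 × log₂ 16 = 237.976 + 133.062 × 4 ≈ 770.226 ms.

770.2 ms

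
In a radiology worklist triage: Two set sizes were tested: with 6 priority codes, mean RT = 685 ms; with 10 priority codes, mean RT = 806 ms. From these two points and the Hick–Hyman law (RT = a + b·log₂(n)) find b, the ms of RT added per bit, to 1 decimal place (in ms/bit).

Slope: b = (806 − 685) / (log₂ 10 − log₂ 6) = 121/0.7370 = 164.187 ms/bit.

164.2 ms/bit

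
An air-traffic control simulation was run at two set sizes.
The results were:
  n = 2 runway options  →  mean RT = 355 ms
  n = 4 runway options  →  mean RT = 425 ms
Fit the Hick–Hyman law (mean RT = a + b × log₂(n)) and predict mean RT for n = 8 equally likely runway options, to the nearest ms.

495 ms

With log₂ n on the abscissa the relation is linear; from the two conditions:
  b = (425 − 355) / (log₂ 4 − log₂ 2) = 70 / (2 − 1) = 70 ms/bit
  a = 355 − 70 × 1 = 285 ms
Then RT(8) = 285 + 70 × log₂ 8 = 285 + 70 × 3 ≈ 495.000 ms.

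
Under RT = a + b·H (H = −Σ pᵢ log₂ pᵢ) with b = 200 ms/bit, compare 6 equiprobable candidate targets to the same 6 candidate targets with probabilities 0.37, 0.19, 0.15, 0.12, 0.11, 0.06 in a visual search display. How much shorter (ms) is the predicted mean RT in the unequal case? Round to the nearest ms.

Equiprobable entropy H₀ = log₂ 6 = 2.5850 bits.
Skewed entropy H = −Σ pᵢ log₂ pᵢ = 2.3574 bits.
ΔRT = b·(H₀ − H) = 200 × 0.2276 = 45.51 ms.

46 ms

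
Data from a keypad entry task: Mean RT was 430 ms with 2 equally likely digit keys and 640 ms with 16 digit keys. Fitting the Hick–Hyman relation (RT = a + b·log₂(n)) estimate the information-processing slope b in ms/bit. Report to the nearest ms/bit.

70 ms/bit

b = (RT₂ − RT₁)/(log₂ n₂ − log₂ n₁) = (640 − 430)/(4 − 1) = 70 ms/bit.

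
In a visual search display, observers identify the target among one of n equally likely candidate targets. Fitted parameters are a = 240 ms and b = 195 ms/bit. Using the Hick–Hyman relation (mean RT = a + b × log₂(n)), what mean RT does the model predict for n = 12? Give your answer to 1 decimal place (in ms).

log₂(12) = 3.5850 bits, so RT = 240 + 195 × 3.5850 ≈ 939.068 ms.

939.1 ms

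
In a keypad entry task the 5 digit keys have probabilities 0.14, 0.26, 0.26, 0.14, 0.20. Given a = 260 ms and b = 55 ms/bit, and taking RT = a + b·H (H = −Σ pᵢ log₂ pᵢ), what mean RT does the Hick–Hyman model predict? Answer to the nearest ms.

385 ms

H = 0.14·log₂(1/0.14) + 0.26·log₂(1/0.26) + 0.26·log₂(1/0.26) + 0.14·log₂(1/0.14) + 0.20·log₂(1/0.20) = 2.2692 bits.
RT = 260 + 55 × 2.2692 = 384.81 ms.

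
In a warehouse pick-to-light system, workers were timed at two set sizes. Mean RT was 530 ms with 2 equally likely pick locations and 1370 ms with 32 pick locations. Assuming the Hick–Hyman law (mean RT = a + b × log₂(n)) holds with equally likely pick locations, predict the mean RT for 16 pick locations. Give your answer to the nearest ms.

1160 ms

Solve the two-equation system in a and b:
  b = (1370 − 530) / (log₂ 32 − log₂ 2) = 840 / (5 − 1) = 210 ms/bit
  a = 530 − 210 × 1 = 320 ms
Then RT(16) = 320 + 210 × log₂ 16 = 320 + 210 × 4 ≈ 1160.000 ms.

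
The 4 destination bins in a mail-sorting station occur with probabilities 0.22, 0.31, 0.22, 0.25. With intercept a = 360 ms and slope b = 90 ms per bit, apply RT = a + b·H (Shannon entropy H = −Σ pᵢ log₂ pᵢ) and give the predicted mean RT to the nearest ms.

539 ms

H = 0.22·log₂(1/0.22) + 0.31·log₂(1/0.31) + 0.22·log₂(1/0.22) + 0.25·log₂(1/0.25) = 1.9849 bits.
RT = 360 + 90 × 1.9849 = 538.64 ms.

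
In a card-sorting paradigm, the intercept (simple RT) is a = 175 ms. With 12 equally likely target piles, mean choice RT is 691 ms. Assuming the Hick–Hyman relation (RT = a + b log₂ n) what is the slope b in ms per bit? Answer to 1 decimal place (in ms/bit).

12 alternatives carry log₂ 12 = 3.5850 bits; the choice cost is 691 − 175 = 516 ms, so b = 516/3.5850 = 143.935 ms/bit.

143.9 ms/bit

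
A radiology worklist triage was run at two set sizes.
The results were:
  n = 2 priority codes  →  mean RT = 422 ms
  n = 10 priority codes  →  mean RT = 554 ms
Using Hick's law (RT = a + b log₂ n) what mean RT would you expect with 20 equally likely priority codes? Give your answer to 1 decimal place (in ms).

With log₂ n on the abscissa the relation is linear; from the two conditions:
  b = (554 − 422) / (log₂ 10 − log₂ 2) = 132 / (3.3219 − 1) = 56.849 ms/bit
  a = 422 − 56.849 × 1 = 365.151 ms
Then RT(20) = 365.151 + 56.849 × log₂ 20 = 365.151 + 56.849 × 4.3219 ≈ 610.849 ms.

610.8 ms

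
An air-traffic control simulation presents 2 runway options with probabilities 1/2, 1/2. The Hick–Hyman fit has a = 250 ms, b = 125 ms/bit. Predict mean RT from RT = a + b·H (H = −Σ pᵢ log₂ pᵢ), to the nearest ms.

Each term −pᵢ log₂ pᵢ: 0.5·1 + 0.5·1; summed, H = 1.000 bits.
Mean RT = a + bH = 250 + 125·1.000 = 375.00 ms.

375 ms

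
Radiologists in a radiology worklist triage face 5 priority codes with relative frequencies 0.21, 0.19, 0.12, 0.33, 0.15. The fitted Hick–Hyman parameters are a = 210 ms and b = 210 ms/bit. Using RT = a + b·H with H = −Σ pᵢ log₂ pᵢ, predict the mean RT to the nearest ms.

679 ms

H = 0.21·log₂(1/0.21) + 0.19·log₂(1/0.19) + 0.12·log₂(1/0.12) + 0.33·log₂(1/0.33) + 0.15·log₂(1/0.15) = 2.2335 bits.
RT = 210 + 210 × 2.2335 = 679.03 ms.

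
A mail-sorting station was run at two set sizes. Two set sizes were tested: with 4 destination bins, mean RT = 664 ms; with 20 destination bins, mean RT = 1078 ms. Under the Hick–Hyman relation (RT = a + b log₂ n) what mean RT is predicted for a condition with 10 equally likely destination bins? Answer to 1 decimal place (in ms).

899.7 ms

RT is linear in log₂ n, so two points fix the line:
  b = (1078 − 664) / (log₂ 20 − log₂ 4) = 414 / (4.3219 − 2) = 178.300 ms/bit
  a = 664 − 178.300 × 2 = 307.400 ms
Then RT(10) = 307.400 + 178.300 × log₂ 10 = 307.400 + 178.300 × 3.3219 ≈ 899.700 ms.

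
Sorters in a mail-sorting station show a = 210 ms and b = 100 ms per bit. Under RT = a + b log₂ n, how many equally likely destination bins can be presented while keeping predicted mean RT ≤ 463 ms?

Information budget: (463 − 210)/100 = 2.5300 bits, so n ≤ 2^2.5300 = 5.776 → at most 5.

5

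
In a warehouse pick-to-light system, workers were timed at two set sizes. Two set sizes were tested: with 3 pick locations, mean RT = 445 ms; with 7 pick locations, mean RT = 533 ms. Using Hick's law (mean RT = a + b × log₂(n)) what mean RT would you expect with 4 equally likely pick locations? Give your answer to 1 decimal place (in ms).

Solve the two-equation system in a and b:
  b = (533 − 445) / (log₂ 7 − log₂ 3) = 88 / (2.8074 − 1.5850) = 71.990 ms/bit
  a = 445 − 71.990 × 1.5850 = 330.899 ms
Then RT(4) = 330.899 + 71.990 × log₂ 4 = 330.899 + 71.990 × 2 ≈ 474.879 ms.

474.9 ms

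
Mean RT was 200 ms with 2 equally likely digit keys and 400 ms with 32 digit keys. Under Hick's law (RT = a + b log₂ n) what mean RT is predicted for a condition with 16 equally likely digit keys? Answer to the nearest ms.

350 ms

Solve the two-equation system in a and b:
  b = (400 − 200) / (log₂ 32 − log₂ 2) = 200 / (5 − 1) = 50 ms/bit
  a = 200 − 50 × 1 = 150 ms
Then RT(16) = 150 + 50 × log₂ 16 = 150 + 50 × 4 ≈ 350.000 ms.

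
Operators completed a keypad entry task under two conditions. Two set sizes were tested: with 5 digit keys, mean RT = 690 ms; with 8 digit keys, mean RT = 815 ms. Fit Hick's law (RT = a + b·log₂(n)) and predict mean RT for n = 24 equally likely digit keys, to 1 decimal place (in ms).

1107.2 ms

Solve the two-equation system in a and b:
  b = (815 − 690) / (log₂ 8 − log₂ 5) = 125 / (3 − 2.3219) = 184.346 ms/bit
  a = 690 − 184.346 × 2.3219 = 261.961 ms
Then RT(24) = 261.961 + 184.346 × log₂ 24 = 261.961 + 184.346 × 4.5850 ≈ 1107.182 ms.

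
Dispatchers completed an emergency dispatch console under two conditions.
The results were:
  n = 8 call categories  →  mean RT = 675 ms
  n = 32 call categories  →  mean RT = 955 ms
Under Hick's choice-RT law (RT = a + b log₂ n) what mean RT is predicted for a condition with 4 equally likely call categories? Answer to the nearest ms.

535 ms

With log₂ n on the abscissa the relation is linear; from the two conditions:
  b = (955 − 675) / (log₂ 32 − log₂ 8) = 280 / (5 − 3) = 140 ms/bit
  a = 675 − 140 × 3 = 255 ms
Then RT(4) = 255 + 140 × log₂ 4 = 255 + 140 × 2 ≈ 535.000 ms.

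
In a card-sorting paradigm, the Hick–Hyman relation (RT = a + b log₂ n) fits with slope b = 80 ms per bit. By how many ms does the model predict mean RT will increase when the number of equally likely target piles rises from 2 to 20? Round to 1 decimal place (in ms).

ΔRT = (a + b log₂ n₂) − (a + b log₂ n₁) = b·(log₂ n₂ − log₂ n₁).
log₂(20) − log₂(2) = 4.3219 − 1 = 3.3219.
ΔRT = 80 × 3.3219 = 265.754 ms.

265.8 ms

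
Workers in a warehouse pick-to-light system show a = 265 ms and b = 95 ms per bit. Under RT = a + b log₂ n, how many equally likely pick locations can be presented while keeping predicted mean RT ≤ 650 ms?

16

95·log₂ n ≤ 650 − 265 = 385, giving log₂ n ≤ 4.0526 and n ≤ 16.594. The largest whole number is 16.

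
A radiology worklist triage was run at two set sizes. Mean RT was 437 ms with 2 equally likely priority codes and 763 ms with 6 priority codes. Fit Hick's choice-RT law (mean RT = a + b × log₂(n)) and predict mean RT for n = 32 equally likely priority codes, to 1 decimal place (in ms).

Fit slope and intercept:
  b = (763 − 437) / (log₂ 6 − log₂ 2) = 326 / (2.5850 − 1) = 205.683 ms/bit
  a = 437 − 205.683 × 1 = 231.317 ms
Then RT(32) = 231.317 + 205.683 × log₂ 32 = 231.317 + 205.683 × 5 ≈ 1259.732 ms.

1259.7 ms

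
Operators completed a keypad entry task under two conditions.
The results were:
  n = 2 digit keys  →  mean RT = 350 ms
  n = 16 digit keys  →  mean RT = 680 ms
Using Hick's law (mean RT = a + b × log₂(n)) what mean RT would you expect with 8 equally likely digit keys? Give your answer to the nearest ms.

RT is linear in log₂ n, so two points fix the line:
  b = (680 − 350) / (log₂ 16 − log₂ 2) = 330 / (4 − 1) = 110 ms/bit
  a = 350 − 110 × 1 = 240 ms
Then RT(8) = 240 + 110 × log₂ 8 = 240 + 110 × 3 ≈ 570.000 ms.

570 ms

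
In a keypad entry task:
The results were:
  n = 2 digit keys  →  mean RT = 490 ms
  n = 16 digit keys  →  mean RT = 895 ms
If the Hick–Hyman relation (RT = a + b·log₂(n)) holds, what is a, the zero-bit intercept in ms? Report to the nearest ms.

Slope: b = (895 − 490) / (log₂ 16 − log₂ 2) = 405/3.0000 = 135 ms/bit.
Intercept: a = 490 − 135·log₂(2) = 355.000 ms.

355 ms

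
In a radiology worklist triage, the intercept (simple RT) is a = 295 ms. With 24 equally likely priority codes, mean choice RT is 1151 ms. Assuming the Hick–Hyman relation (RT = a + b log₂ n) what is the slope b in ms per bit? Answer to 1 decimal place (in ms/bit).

186.7 ms/bit

24 alternatives carry log₂ 24 = 4.5850 bits; the choice cost is 1151 − 295 = 856 ms, so b = 856/4.5850 = 186.697 ms/bit.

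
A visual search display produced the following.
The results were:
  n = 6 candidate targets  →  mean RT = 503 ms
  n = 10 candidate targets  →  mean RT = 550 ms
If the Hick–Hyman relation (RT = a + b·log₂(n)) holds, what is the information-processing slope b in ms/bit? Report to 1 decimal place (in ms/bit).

The slope on a log₂ axis is (550 − 503) / (3.3219 − 2.5850) = 63.775 ms/bit.

63.8 ms/bit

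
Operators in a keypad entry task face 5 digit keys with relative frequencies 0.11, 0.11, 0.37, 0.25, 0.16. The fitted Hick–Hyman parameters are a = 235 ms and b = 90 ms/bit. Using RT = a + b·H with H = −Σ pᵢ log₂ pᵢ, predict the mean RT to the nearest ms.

429 ms

H = 0.11·log₂(1/0.11) + 0.11·log₂(1/0.11) + 0.37·log₂(1/0.37) + 0.25·log₂(1/0.25) + 0.16·log₂(1/0.16) = 2.1543 bits.
RT = 235 + 90 × 2.1543 = 428.89 ms.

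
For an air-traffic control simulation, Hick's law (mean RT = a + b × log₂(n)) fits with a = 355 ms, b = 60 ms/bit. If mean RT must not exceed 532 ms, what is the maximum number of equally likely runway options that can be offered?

7

Information budget: (532 − 355)/60 = 2.9500 bits, so n ≤ 2^2.9500 = 7.727 → at most 7.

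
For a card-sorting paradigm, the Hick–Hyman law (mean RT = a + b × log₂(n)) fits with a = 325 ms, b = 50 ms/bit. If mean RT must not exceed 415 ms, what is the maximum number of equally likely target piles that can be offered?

Information budget: (415 − 325)/50 = 1.8000 bits, so n ≤ 2^1.8000 = 3.482 → at most 3.

3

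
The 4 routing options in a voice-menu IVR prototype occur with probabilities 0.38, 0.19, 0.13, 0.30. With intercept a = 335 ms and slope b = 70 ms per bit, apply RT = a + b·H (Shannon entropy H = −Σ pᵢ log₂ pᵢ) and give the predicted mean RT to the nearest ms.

Entropy contributions −pᵢ log₂ pᵢ: 0.5305, 0.4552, 0.3826, 0.5211; sum H = 1.8894 bits.
RT = a + bH = 335 + 70·1.8894 = 467.26 ms.

467 ms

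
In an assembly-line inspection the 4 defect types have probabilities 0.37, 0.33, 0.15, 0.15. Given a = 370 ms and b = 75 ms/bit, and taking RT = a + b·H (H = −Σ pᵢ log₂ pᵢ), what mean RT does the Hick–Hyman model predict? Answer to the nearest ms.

511 ms

H = 0.37·log₂(1/0.37) + 0.33·log₂(1/0.33) + 0.15·log₂(1/0.15) + 0.15·log₂(1/0.15) = 1.8796 bits.
RT = 370 + 75 × 1.8796 = 510.97 ms.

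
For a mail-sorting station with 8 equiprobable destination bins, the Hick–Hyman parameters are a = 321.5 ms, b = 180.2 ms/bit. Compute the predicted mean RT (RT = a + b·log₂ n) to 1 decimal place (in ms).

log₂(8) = 3 bits, so RT = 321.5 + 180.2 × 3 ≈ 862.100 ms.

862.1 ms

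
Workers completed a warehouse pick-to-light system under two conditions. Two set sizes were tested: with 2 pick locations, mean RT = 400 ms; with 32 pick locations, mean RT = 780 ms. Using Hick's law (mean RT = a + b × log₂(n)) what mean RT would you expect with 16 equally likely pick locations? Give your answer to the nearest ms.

RT is linear in log₂ n, so two points fix the line:
  b = (780 − 400) / (log₂ 32 − log₂ 2) = 380 / (5 − 1) = 95 ms/bit
  a = 400 − 95 × 1 = 305 ms
Then RT(16) = 305 + 95 × log₂ 16 = 305 + 95 × 4 ≈ 685.000 ms.

685 ms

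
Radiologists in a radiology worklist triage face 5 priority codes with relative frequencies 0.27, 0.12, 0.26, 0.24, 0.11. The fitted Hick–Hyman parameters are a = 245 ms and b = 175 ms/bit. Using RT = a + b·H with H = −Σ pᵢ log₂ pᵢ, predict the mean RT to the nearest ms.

H = 0.27·log₂(1/0.27) + 0.12·log₂(1/0.12) + 0.26·log₂(1/0.26) + 0.24·log₂(1/0.24) + 0.11·log₂(1/0.11) = 2.2268 bits.
RT = 245 + 175 × 2.2268 = 634.69 ms.

635 ms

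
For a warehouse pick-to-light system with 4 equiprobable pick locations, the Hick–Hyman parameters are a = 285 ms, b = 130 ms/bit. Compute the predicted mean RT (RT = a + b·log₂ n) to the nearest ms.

545 ms

log₂(4) = 2 bits, so RT = 285 + 130 × 2 ≈ 545.000 ms.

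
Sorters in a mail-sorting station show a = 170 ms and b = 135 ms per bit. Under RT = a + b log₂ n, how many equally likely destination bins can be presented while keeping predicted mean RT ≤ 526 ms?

135·log₂ n ≤ 526 − 170 = 356, giving log₂ n ≤ 2.6370 and n ≤ 6.221. The largest whole number is 6.

6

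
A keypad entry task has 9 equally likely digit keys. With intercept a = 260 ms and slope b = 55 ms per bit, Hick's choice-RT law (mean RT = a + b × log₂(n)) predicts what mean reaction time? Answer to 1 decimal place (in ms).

log₂(9) = 3.1699 bits, so RT = 260 + 55 × 3.1699 ≈ 434.346 ms.

434.3 ms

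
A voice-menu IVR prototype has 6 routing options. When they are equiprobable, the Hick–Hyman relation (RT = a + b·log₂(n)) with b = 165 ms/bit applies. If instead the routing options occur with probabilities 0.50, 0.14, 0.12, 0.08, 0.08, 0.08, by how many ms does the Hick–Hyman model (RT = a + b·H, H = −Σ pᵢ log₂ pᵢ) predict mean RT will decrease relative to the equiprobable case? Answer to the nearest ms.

74 ms

The RT saving is b·ΔH. Equiprobable H₀ = log₂(6) = 2.5850 bits; with the given probabilities H = 2.1387 bits.
b·(H₀ − H) = 165 × (2.5850 − 2.1387) = 73.63 ms.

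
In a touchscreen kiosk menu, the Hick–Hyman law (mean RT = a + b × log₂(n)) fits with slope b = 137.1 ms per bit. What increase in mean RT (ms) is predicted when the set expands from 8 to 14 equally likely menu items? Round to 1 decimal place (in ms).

110.7 ms

ΔRT = (a + b log₂ n₂) − (a + b log₂ n₁) = b·(log₂ n₂ − log₂ n₁).
log₂(14) − log₂(8) = 3.8074 − 3 = 0.8074.
ΔRT = 137.1 × 0.8074 = 110.688 ms.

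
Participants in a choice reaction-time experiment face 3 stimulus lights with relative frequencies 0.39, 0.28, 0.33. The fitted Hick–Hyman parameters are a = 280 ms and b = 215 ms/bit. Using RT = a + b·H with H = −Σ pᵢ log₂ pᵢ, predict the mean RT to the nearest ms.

Entropy contributions −pᵢ log₂ pᵢ: 0.5298, 0.5142, 0.5278; sum H = 1.5718 bits.
RT = a + bH = 280 + 215·1.5718 = 617.95 ms.

618 ms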